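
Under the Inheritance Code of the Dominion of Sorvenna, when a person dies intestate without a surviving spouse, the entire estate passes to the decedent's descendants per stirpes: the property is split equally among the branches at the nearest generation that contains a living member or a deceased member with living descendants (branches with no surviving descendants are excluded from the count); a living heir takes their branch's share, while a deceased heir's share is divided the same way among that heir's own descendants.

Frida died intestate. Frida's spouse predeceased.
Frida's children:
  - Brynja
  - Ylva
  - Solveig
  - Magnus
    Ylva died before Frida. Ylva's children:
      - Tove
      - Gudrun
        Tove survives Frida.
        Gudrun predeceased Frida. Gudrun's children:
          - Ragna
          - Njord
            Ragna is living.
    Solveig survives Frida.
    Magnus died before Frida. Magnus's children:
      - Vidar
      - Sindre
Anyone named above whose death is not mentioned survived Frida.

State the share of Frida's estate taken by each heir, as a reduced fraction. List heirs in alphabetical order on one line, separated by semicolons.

Brynja 1/4; Njord 1/16; Ragna 1/16; Sindre 1/8; Solveig 1/4; Tove 1/8; Vidar 1/8

There is no surviving spouse, so the entire estate passes to Frida's descendants per stirpes.
The estate is divided into 4 equal shares of 1/4 among Brynja, Ylva, Solveig, Magnus.
Brynja is living and takes 1/4.
Ylva predeceased; the 1/4 allotted to Ylva's branch passes to Ylva's issue by representation.
The 1/4 is divided into 2 equal shares of 1/8 among Tove, Gudrun.
Tove is living and takes 1/8.
Gudrun predeceased; the 1/8 allotted to Gudrun's branch passes to Gudrun's issue by representation.
The 1/8 is divided into 2 equal shares of 1/16 among Ragna, Njord.
Ragna is living and takes 1/16.
Njord is living and takes 1/16.
Solveig is living and takes 1/4.
Magnus predeceased; the 1/4 allotted to Magnus's branch passes to Magnus's issue by representation.
The 1/4 is divided into 2 equal shares of 1/8 among Vidar, Sindre.
Vidar is living and takes 1/8.
Sindre is living and takes 1/8.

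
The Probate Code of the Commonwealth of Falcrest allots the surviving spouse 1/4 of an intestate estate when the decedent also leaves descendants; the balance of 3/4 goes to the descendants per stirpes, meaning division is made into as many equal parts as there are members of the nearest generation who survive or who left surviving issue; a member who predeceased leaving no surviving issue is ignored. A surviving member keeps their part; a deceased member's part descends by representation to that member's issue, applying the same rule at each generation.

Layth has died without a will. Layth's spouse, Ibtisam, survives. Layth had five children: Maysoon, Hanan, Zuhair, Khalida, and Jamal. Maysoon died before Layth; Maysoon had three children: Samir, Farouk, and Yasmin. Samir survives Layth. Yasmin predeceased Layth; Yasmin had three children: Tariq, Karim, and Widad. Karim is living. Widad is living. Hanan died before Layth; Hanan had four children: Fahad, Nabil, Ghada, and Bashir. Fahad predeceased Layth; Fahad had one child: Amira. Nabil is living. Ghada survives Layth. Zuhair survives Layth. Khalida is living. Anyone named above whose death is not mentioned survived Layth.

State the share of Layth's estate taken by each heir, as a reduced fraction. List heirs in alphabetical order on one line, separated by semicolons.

Ibtisam, as surviving spouse, takes 1/4.
The remaining 3/4 passes to Layth's descendants per stirpes.
The 3/4 is divided into 5 equal shares of 3/20 among Maysoon, Hanan, Zuhair, Khalida, Jamal.
Maysoon predeceased; the 3/20 allotted to Maysoon's branch passes to Maysoon's issue by representation.
The 3/20 is divided into 3 equal shares of 1/20 among Samir, Farouk, Yasmin.
Samir is living and takes 1/20.
Farouk is living and takes 1/20.
Yasmin predeceased; the 1/20 allotted to Yasmin's branch passes to Yasmin's issue by representation.
The 1/20 is divided into 3 equal shares of 1/60 among Tariq, Karim, Widad.
Tariq is living and takes 1/60.
Karim is living and takes 1/60.
Widad is living and takes 1/60.
Hanan predeceased; the 3/20 allotted to Hanan's branch passes to Hanan's issue by representation.
The 3/20 is divided into 4 equal shares of 3/80 among Fahad, Nabil, Ghada, Bashir.
Fahad predeceased; the 3/80 allotted to Fahad's branch passes to Fahad's issue by representation.
Amira is the sole taker at this level and receives the full 3/80.
Nabil is living and takes 3/80.
Ghada is living and takes 3/80.
Bashir is living and takes 3/80.
Zuhair is living and takes 3/20.
Khalida is living and takes 3/20.
Jamal is living and takes 3/20.

Amira 3/80; Bashir 3/80; Farouk 1/20; Ghada 3/80; Ibtisam 1/4; Jamal 3/20; Karim 1/60; Khalida 3/20; Nabil 3/80; Samir 1/20; Tariq 1/60; Widad 1/60; Zuhair 3/20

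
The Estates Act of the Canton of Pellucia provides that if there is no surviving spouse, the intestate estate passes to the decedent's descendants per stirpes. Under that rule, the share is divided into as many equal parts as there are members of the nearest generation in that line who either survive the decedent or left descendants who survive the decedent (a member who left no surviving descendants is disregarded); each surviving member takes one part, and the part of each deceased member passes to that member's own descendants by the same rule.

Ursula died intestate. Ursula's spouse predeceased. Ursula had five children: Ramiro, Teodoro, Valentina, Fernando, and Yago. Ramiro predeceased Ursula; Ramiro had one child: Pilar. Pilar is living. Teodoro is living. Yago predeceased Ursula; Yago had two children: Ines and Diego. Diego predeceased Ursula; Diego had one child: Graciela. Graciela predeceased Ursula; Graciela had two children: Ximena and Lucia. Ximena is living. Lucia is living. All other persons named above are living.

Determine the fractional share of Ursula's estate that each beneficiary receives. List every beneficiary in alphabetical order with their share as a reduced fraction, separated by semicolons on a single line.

There is no surviving spouse, so the entire estate passes to Ursula's descendants per stirpes.
The estate is divided into 5 equal shares of 1/5 among Ramiro, Teodoro, Valentina, Fernando, Yago.
Ramiro predeceased; the 1/5 allotted to Ramiro's branch passes to Ramiro's issue by representation.
Pilar is the sole taker at this level and receives the full 1/5.
Teodoro is living and takes 1/5.
Valentina is living and takes 1/5.
Fernando is living and takes 1/5.
Yago predeceased; the 1/5 allotted to Yago's branch passes to Yago's issue by representation.
The 1/5 is divided into 2 equal shares of 1/10 among Ines, Diego.
Ines is living and takes 1/10.
Diego predeceased; the 1/10 allotted to Diego's branch passes to Diego's issue by representation.
Graciela's line is the sole branch at this level, so the full 1/10 passes to Graciela's issue by representation.
The 1/10 is divided into 2 equal shares of 1/20 among Ximena, Lucia.
Ximena is living and takes 1/20.
Lucia is living and takes 1/20.

Fernando 1/5; Ines 1/10; Lucia 1/20; Pilar 1/5; Teodoro 1/5; Valentina 1/5; Ximena 1/20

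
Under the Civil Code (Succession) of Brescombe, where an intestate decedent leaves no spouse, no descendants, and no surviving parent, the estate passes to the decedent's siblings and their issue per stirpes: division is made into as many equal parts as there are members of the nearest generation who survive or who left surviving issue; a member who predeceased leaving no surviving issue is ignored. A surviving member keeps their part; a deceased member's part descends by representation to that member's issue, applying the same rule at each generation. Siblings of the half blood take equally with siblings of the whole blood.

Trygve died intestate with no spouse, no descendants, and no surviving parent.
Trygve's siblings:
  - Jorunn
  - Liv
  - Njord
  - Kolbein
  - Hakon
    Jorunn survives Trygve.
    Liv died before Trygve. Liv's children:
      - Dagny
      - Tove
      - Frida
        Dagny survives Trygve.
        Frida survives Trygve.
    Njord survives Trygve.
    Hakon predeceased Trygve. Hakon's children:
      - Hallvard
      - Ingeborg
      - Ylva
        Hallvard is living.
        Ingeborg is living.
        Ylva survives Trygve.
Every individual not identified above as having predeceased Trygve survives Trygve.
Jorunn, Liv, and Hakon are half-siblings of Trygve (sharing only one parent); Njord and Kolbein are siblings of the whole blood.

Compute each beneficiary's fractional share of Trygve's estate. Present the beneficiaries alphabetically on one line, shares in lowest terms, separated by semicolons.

No spouse, descendants, or parent survives, so the estate passes to Trygve's siblings per stirpes.
Half-blood and whole-blood siblings take equally under the stated rule.
The estate is divided into 5 equal shares of 1/5 among Jorunn, Liv, Njord, Kolbein, Hakon.
Jorunn is living and takes 1/5.
Liv predeceased; the 1/5 allotted to Liv's branch passes to Liv's issue by representation.
The 1/5 is divided into 3 equal shares of 1/15 among Dagny, Tove, Frida.
Dagny is living and takes 1/15.
Tove is living and takes 1/15.
Frida is living and takes 1/15.
Njord is living and takes 1/5.
Kolbein is living and takes 1/5.
Hakon predeceased; the 1/5 allotted to Hakon's branch passes to Hakon's issue by representation.
The 1/5 is divided into 3 equal shares of 1/15 among Hallvard, Ingeborg, Ylva.
Hallvard is living and takes 1/15.
Ingeborg is living and takes 1/15.
Ylva is living and takes 1/15.

Dagny 1/15; Frida 1/15; Hallvard 1/15; Ingeborg 1/15; Jorunn 1/5; Kolbein 1/5; Njord 1/5; Tove 1/15; Ylva 1/15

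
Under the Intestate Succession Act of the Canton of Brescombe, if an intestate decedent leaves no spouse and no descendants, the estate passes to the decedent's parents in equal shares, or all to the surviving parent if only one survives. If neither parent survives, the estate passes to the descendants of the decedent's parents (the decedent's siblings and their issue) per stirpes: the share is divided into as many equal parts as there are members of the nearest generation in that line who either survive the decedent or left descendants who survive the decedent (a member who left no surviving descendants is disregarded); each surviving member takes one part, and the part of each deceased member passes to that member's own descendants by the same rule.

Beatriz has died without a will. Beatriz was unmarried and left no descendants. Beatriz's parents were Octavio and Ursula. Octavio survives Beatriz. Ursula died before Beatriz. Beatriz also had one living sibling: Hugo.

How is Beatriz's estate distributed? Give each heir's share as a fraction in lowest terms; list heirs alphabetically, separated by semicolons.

Only one parent, Octavio, survives, so Octavio takes the entire estate. The siblings take nothing because a surviving parent has priority.

Octavio 1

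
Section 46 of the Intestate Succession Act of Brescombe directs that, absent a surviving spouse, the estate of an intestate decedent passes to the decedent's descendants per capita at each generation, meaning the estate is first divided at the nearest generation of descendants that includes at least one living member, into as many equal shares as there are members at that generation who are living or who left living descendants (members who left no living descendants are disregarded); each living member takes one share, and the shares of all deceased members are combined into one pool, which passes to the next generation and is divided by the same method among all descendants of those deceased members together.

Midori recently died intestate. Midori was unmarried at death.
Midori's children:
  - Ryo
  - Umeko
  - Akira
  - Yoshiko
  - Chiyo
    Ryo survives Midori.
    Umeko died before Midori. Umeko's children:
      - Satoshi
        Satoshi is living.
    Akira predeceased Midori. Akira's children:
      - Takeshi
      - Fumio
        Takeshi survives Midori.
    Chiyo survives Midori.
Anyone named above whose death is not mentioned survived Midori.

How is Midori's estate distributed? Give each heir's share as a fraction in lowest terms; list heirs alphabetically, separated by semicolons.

Chiyo 1/5; Fumio 2/15; Ryo 1/5; Satoshi 2/15; Takeshi 2/15; Yoshiko 1/5

There is no surviving spouse, so the entire estate passes to Midori's descendants per capita at each generation.
At generation 1 (Ryo, Umeko, Akira, Yoshiko, Chiyo) there are 5 shares of (1)/5 = 1/5 each.
Living: Ryo, Yoshiko, and Chiyo — each takes 1/5.
Deceased: Umeko and Akira. Their combined 2/5 is pooled and carried to generation 2.
At generation 2 (Satoshi, Takeshi, Fumio) there are 3 shares of (2/5)/3 = 2/15 each.
Living: Satoshi, Takeshi, and Fumio — each takes 2/15.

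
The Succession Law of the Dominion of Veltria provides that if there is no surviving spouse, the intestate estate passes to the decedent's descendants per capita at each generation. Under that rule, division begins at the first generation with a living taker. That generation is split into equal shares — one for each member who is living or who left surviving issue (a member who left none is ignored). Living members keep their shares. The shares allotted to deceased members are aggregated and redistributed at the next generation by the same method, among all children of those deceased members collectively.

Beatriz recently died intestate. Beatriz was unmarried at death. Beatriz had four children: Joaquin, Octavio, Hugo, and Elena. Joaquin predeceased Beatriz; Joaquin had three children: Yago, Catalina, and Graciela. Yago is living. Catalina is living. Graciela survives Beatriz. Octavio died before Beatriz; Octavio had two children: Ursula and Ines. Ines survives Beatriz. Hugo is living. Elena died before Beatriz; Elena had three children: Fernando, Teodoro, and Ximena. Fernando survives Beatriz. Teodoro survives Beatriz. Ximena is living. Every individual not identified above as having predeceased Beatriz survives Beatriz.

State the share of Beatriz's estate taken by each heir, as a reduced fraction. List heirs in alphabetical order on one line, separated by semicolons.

There is no surviving spouse, so the entire estate passes to Beatriz's descendants per capita at each generation.
At generation 1 (Joaquin, Octavio, Hugo, Elena) there are 4 shares of (1)/4 = 1/4 each.
Living: Hugo — each takes 1/4.
Deceased: Joaquin, Octavio, and Elena. Their combined 3/4 is pooled and carried to generation 2.
At generation 2 (Yago, Catalina, Graciela, Ursula, Ines, Fernando, Teodoro, Ximena) there are 8 shares of (3/4)/8 = 3/32 each.
Living: Yago, Catalina, Graciela, Ursula, Ines, Fernando, Teodoro, and Ximena — each takes 3/32.

Catalina 3/32; Fernando 3/32; Graciela 3/32; Hugo 1/4; Ines 3/32; Teodoro 3/32; Ursula 3/32; Ximena 3/32; Yago 3/32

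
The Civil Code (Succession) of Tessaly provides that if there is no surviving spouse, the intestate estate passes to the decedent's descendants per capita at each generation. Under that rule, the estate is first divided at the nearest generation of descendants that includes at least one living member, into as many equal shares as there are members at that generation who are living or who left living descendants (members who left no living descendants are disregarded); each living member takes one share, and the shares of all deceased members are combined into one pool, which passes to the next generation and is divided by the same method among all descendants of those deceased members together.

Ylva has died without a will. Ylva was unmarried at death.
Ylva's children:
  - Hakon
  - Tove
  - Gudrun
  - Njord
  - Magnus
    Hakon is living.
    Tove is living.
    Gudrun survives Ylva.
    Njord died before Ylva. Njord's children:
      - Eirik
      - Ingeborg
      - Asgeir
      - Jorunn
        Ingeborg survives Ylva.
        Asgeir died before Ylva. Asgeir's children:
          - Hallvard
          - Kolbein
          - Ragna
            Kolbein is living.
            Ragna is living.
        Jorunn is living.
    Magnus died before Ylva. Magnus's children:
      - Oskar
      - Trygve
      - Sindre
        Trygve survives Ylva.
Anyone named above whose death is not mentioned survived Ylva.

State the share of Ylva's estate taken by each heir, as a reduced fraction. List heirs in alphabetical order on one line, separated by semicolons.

There is no surviving spouse, so the entire estate passes to Ylva's descendants per capita at each generation.
At generation 1 (Hakon, Tove, Gudrun, Njord, Magnus) there are 5 shares of (1)/5 = 1/5 each.
Living: Hakon, Tove, and Gudrun — each takes 1/5.
Deceased: Njord and Magnus. Their combined 2/5 is pooled and carried to generation 2.
At generation 2 (Eirik, Ingeborg, Asgeir, Jorunn, Oskar, Trygve, Sindre) there are 7 shares of (2/5)/7 = 2/35 each.
Living: Eirik, Ingeborg, Jorunn, Oskar, Trygve, and Sindre — each takes 2/35.
Deceased: Asgeir. That 2/35 share is carried to generation 3.
At generation 3 (Hallvard, Kolbein, Ragna) there are 3 shares of (2/35)/3 = 2/105 each.
Living: Hallvard, Kolbein, and Ragna — each takes 2/105.

Eirik 2/35; Gudrun 1/5; Hakon 1/5; Hallvard 2/105; Ingeborg 2/35; Jorunn 2/35; Kolbein 2/105; Oskar 2/35; Ragna 2/105; Sindre 2/35; Tove 1/5; Trygve 2/35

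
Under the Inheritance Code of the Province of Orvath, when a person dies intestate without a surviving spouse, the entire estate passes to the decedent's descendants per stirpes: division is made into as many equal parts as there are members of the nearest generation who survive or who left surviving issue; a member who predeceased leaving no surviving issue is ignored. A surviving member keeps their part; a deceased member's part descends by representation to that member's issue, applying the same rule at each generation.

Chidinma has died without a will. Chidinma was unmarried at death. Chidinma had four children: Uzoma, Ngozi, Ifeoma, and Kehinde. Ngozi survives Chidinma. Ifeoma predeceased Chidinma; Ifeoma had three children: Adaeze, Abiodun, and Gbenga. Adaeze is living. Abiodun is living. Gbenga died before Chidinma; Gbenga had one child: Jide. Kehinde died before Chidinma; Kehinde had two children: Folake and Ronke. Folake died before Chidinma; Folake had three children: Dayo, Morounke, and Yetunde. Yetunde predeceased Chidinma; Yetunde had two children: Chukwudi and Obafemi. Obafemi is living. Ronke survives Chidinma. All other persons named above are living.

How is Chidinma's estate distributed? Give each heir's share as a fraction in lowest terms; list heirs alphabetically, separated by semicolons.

There is no surviving spouse, so the entire estate passes to Chidinma's descendants per stirpes.
The estate is divided into 4 equal shares of 1/4 among Uzoma, Ngozi, Ifeoma, Kehinde.
Uzoma is living and takes 1/4.
Ngozi is living and takes 1/4.
Ifeoma predeceased; the 1/4 allotted to Ifeoma's branch passes to Ifeoma's issue by representation.
The 1/4 is divided into 3 equal shares of 1/12 among Adaeze, Abiodun, Gbenga.
Adaeze is living and takes 1/12.
Abiodun is living and takes 1/12.
Gbenga predeceased; the 1/12 allotted to Gbenga's branch passes to Gbenga's issue by representation.
Jide is the sole taker at this level and receives the full 1/12.
Kehinde predeceased; the 1/4 allotted to Kehinde's branch passes to Kehinde's issue by representation.
The 1/4 is divided into 2 equal shares of 1/8 among Folake, Ronke.
Folake predeceased; the 1/8 allotted to Folake's branch passes to Folake's issue by representation.
The 1/8 is divided into 3 equal shares of 1/24 among Dayo, Morounke, Yetunde.
Dayo is living and takes 1/24.
Morounke is living and takes 1/24.
Yetunde predeceased; the 1/24 allotted to Yetunde's branch passes to Yetunde's issue by representation.
The 1/24 is divided into 2 equal shares of 1/48 among Chukwudi, Obafemi.
Chukwudi is living and takes 1/48.
Obafemi is living and takes 1/48.
Ronke is living and takes 1/8.

Abiodun 1/12; Adaeze 1/12; Chukwudi 1/48; Dayo 1/24; Jide 1/12; Morounke 1/24; Ngozi 1/4; Obafemi 1/48; Ronke 1/8; Uzoma 1/4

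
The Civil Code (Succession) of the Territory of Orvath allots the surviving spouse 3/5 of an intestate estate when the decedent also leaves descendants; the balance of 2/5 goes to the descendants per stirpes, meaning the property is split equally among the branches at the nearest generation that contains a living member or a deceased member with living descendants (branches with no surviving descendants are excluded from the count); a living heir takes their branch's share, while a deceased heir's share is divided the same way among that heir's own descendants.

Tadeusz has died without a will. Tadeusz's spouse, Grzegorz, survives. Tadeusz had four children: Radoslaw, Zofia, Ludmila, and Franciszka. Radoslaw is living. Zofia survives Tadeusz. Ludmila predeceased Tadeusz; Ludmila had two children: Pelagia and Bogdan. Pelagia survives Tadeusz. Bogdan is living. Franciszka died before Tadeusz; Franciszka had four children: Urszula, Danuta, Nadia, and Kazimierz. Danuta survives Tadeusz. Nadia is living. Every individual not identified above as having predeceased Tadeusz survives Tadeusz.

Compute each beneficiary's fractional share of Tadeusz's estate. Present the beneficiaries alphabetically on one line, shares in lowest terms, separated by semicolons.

Grzegorz, as surviving spouse, takes 3/5.
The remaining 2/5 passes to Tadeusz's descendants per stirpes.
The 2/5 is divided into 4 equal shares of 1/10 among Radoslaw, Zofia, Ludmila, Franciszka.
Radoslaw is living and takes 1/10.
Zofia is living and takes 1/10.
Ludmila predeceased; the 1/10 allotted to Ludmila's branch passes to Ludmila's issue by representation.
The 1/10 is divided into 2 equal shares of 1/20 among Pelagia, Bogdan.
Pelagia is living and takes 1/20.
Bogdan is living and takes 1/20.
Franciszka predeceased; the 1/10 allotted to Franciszka's branch passes to Franciszka's issue by representation.
The 1/10 is divided into 4 equal shares of 1/40 among Urszula, Danuta, Nadia, Kazimierz.
Urszula is living and takes 1/40.
Danuta is living and takes 1/40.
Nadia is living and takes 1/40.
Kazimierz is living and takes 1/40.

Bogdan 1/20; Danuta 1/40; Grzegorz 3/5; Kazimierz 1/40; Nadia 1/40; Pelagia 1/20; Radoslaw 1/10; Urszula 1/40; Zofia 1/10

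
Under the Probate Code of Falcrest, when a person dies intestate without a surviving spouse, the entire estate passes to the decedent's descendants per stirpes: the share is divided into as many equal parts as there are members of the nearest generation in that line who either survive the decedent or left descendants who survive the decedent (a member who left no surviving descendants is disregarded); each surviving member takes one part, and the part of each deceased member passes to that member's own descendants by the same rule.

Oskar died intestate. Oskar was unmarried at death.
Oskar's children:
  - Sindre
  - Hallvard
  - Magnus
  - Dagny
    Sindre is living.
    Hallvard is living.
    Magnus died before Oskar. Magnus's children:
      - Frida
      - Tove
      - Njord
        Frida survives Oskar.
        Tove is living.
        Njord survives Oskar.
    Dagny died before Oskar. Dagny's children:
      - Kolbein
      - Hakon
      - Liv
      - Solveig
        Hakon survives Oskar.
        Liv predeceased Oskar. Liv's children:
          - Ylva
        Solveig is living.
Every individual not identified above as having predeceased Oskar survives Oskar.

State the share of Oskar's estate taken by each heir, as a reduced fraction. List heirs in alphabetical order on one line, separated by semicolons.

Frida 1/12; Hakon 1/16; Hallvard 1/4; Kolbein 1/16; Njord 1/12; Sindre 1/4; Solveig 1/16; Tove 1/12; Ylva 1/16

There is no surviving spouse, so the entire estate passes to Oskar's descendants per stirpes.
The estate is divided into 4 equal shares of 1/4 among Sindre, Hallvard, Magnus, Dagny.
Sindre is living and takes 1/4.
Hallvard is living and takes 1/4.
Magnus predeceased; the 1/4 allotted to Magnus's branch passes to Magnus's issue by representation.
The 1/4 is divided into 3 equal shares of 1/12 among Frida, Tove, Njord.
Frida is living and takes 1/12.
Tove is living and takes 1/12.
Njord is living and takes 1/12.
Dagny predeceased; the 1/4 allotted to Dagny's branch passes to Dagny's issue by representation.
The 1/4 is divided into 4 equal shares of 1/16 among Kolbein, Hakon, Liv, Solveig.
Kolbein is living and takes 1/16.
Hakon is living and takes 1/16.
Liv predeceased; the 1/16 allotted to Liv's branch passes to Liv's issue by representation.
Ylva is the sole taker at this level and receives the full 1/16.
Solveig is living and takes 1/16.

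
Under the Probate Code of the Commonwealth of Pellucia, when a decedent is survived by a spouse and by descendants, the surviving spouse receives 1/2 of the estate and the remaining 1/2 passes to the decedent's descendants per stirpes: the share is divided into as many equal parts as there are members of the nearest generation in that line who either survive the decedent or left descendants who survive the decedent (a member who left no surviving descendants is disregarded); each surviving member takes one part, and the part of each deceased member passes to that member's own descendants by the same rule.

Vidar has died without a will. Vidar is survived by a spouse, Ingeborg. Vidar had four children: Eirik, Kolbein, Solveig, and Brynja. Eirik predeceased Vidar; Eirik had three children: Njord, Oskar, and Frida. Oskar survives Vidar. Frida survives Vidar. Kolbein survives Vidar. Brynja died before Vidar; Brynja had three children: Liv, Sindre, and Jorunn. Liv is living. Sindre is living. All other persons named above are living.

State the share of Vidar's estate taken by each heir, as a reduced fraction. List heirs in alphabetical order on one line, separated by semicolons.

Ingeborg, as surviving spouse, takes 1/2.
The remaining 1/2 passes to Vidar's descendants per stirpes.
The 1/2 is divided into 4 equal shares of 1/8 among Eirik, Kolbein, Solveig, Brynja.
Eirik predeceased; the 1/8 allotted to Eirik's branch passes to Eirik's issue by representation.
The 1/8 is divided into 3 equal shares of 1/24 among Njord, Oskar, Frida.
Njord is living and takes 1/24.
Oskar is living and takes 1/24.
Frida is living and takes 1/24.
Kolbein is living and takes 1/8.
Solveig is living and takes 1/8.
Brynja predeceased; the 1/8 allotted to Brynja's branch passes to Brynja's issue by representation.
The 1/8 is divided into 3 equal shares of 1/24 among Liv, Sindre, Jorunn.
Liv is living and takes 1/24.
Sindre is living and takes 1/24.
Jorunn is living and takes 1/24.

Frida 1/24; Ingeborg 1/2; Jorunn 1/24; Kolbein 1/8; Liv 1/24; Njord 1/24; Oskar 1/24; Sindre 1/24; Solveig 1/8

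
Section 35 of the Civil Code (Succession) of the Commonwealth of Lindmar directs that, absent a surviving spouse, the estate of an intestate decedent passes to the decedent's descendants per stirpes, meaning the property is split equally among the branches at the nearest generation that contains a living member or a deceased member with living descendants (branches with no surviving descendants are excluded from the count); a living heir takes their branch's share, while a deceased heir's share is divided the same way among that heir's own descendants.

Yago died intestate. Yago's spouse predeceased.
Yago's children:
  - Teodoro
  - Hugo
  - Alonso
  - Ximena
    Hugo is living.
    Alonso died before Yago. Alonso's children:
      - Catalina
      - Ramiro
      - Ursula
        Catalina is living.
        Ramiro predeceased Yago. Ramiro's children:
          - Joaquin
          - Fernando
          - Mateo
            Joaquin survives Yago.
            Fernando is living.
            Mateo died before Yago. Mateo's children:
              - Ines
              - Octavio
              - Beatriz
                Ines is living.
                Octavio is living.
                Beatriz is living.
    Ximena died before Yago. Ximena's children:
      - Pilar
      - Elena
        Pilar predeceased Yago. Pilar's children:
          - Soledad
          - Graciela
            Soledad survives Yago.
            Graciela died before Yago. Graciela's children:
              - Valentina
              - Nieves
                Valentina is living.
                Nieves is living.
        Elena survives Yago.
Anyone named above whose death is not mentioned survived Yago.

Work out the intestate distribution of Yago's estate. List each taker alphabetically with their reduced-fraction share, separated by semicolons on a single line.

Beatriz 1/108; Catalina 1/12; Elena 1/8; Fernando 1/36; Hugo 1/4; Ines 1/108; Joaquin 1/36; Nieves 1/32; Octavio 1/108; Soledad 1/16; Teodoro 1/4; Ursula 1/12; Valentina 1/32

There is no surviving spouse, so the entire estate passes to Yago's descendants per stirpes.
The estate is divided into 4 equal shares of 1/4 among Teodoro, Hugo, Alonso, Ximena.
Teodoro is living and takes 1/4.
Hugo is living and takes 1/4.
Alonso predeceased; the 1/4 allotted to Alonso's branch passes to Alonso's issue by representation.
The 1/4 is divided into 3 equal shares of 1/12 among Catalina, Ramiro, Ursula.
Catalina is living and takes 1/12.
Ramiro predeceased; the 1/12 allotted to Ramiro's branch passes to Ramiro's issue by representation.
The 1/12 is divided into 3 equal shares of 1/36 among Joaquin, Fernando, Mateo.
Joaquin is living and takes 1/36.
Fernando is living and takes 1/36.
Mateo predeceased; the 1/36 allotted to Mateo's branch passes to Mateo's issue by representation.
The 1/36 is divided into 3 equal shares of 1/108 among Ines, Octavio, Beatriz.
Ines is living and takes 1/108.
Octavio is living and takes 1/108.
Beatriz is living and takes 1/108.
Ursula is living and takes 1/12.
Ximena predeceased; the 1/4 allotted to Ximena's branch passes to Ximena's issue by representation.
The 1/4 is divided into 2 equal shares of 1/8 among Pilar, Elena.
Pilar predeceased; the 1/8 allotted to Pilar's branch passes to Pilar's issue by representation.
The 1/8 is divided into 2 equal shares of 1/16 among Soledad, Graciela.
Soledad is living and takes 1/16.
Graciela predeceased; the 1/16 allotted to Graciela's branch passes to Graciela's issue by representation.
The 1/16 is divided into 2 equal shares of 1/32 among Valentina, Nieves.
Valentina is living and takes 1/32.
Nieves is living and takes 1/32.
Elena is living and takes 1/8.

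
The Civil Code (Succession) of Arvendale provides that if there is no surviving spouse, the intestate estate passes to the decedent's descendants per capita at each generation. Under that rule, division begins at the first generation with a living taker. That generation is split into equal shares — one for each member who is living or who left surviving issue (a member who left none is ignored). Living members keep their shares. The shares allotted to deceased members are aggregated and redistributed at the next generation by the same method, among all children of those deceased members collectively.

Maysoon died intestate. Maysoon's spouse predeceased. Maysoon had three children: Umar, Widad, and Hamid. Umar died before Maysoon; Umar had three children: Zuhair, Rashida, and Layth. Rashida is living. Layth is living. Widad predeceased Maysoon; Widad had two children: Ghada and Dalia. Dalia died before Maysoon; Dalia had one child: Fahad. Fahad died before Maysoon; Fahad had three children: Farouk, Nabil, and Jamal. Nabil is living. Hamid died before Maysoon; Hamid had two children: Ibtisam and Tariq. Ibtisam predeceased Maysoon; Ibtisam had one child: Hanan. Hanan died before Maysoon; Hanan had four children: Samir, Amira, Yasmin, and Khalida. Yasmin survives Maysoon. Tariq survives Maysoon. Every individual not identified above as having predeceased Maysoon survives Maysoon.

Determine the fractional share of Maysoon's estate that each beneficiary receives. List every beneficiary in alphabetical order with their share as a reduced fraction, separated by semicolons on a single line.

Amira 2/49; Farouk 2/49; Ghada 1/7; Jamal 2/49; Khalida 2/49; Layth 1/7; Nabil 2/49; Rashida 1/7; Samir 2/49; Tariq 1/7; Yasmin 2/49; Zuhair 1/7

There is no surviving spouse, so the entire estate passes to Maysoon's descendants per capita at each generation.
No one at generation 1 (Umar, Widad, Hamid) is living; moving to the next generation.
At generation 2 (Zuhair, Rashida, Layth, Ghada, Dalia, Ibtisam, Tariq) there are 7 shares of (1)/7 = 1/7 each.
Living: Zuhair, Rashida, Layth, Ghada, and Tariq — each takes 1/7.
Deceased: Dalia and Ibtisam. Their combined 2/7 is pooled and carried to generation 3.
At generation 3 (Fahad, Hanan) there are 2 shares of (2/7)/2 = 1/7 each.
Deceased: Fahad and Hanan. Their combined 2/7 is pooled and carried to generation 4.
At generation 4 (Farouk, Nabil, Jamal, Samir, Amira, Yasmin, Khalida) there are 7 shares of (2/7)/7 = 2/49 each.
Living: Farouk, Nabil, Jamal, Samir, Amira, Yasmin, and Khalida — each takes 2/49.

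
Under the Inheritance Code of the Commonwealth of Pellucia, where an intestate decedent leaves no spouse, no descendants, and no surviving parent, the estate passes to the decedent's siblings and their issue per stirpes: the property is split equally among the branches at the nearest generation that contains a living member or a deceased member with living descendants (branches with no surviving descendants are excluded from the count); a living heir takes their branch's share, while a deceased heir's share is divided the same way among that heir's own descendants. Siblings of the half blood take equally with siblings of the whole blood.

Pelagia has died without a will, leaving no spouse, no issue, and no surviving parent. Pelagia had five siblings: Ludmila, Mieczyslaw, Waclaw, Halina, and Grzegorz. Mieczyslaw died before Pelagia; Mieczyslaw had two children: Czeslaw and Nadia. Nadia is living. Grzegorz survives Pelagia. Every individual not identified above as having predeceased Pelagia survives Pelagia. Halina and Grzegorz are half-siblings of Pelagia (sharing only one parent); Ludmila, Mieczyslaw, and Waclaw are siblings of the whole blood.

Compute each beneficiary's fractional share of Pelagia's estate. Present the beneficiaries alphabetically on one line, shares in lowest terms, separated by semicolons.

Czeslaw 1/10; Grzegorz 1/5; Halina 1/5; Ludmila 1/5; Nadia 1/10; Waclaw 1/5

No spouse, descendants, or parent survives, so the estate passes to Pelagia's siblings per stirpes.
Half-blood and whole-blood siblings take equally under the stated rule.
The estate is divided into 5 equal shares of 1/5 among Ludmila, Mieczyslaw, Waclaw, Halina, Grzegorz.
Ludmila is living and takes 1/5.
Mieczyslaw predeceased; the 1/5 allotted to Mieczyslaw's branch passes to Mieczyslaw's issue by representation.
The 1/5 is divided into 2 equal shares of 1/10 among Czeslaw, Nadia.
Czeslaw is living and takes 1/10.
Nadia is living and takes 1/10.
Waclaw is living and takes 1/5.
Halina is living and takes 1/5.
Grzegorz is living and takes 1/5.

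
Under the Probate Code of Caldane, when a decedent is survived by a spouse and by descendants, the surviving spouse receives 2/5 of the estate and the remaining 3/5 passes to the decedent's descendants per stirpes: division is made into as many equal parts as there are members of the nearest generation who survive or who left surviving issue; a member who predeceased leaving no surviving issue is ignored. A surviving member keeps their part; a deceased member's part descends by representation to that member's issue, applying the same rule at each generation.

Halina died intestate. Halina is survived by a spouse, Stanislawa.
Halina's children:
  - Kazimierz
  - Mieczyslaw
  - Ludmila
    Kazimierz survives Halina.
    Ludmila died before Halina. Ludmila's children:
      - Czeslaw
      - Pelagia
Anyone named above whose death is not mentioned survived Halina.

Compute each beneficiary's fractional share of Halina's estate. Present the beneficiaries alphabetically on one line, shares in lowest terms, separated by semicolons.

Czeslaw 1/10; Kazimierz 1/5; Mieczyslaw 1/5; Pelagia 1/10; Stanislawa 2/5

Stanislawa, as surviving spouse, takes 2/5.
The remaining 3/5 passes to Halina's descendants per stirpes.
The 3/5 is divided into 3 equal shares of 1/5 among Kazimierz, Mieczyslaw, Ludmila.
Kazimierz is living and takes 1/5.
Mieczyslaw is living and takes 1/5.
Ludmila predeceased; the 1/5 allotted to Ludmila's branch passes to Ludmila's issue by representation.
The 1/5 is divided into 2 equal shares of 1/10 among Czeslaw, Pelagia.
Czeslaw is living and takes 1/10.
Pelagia is living and takes 1/10.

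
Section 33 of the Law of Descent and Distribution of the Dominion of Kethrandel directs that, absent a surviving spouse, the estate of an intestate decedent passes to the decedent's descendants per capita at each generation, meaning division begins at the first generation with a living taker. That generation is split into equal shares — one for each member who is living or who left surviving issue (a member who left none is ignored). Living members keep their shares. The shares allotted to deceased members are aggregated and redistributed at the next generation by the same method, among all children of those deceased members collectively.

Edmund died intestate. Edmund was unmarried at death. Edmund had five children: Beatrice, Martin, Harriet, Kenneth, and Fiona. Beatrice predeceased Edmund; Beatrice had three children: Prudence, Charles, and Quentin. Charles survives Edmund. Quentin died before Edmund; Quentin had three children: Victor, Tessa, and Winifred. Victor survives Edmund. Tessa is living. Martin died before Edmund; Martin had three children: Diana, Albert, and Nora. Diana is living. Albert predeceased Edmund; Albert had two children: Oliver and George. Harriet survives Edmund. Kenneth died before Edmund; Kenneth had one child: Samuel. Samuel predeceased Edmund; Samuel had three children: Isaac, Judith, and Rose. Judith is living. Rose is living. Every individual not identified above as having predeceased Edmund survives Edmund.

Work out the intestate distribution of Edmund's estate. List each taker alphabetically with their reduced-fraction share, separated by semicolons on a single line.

There is no surviving spouse, so the entire estate passes to Edmund's descendants per capita at each generation.
At generation 1 (Beatrice, Martin, Harriet, Kenneth, Fiona) there are 5 shares of (1)/5 = 1/5 each.
Living: Harriet and Fiona — each takes 1/5.
Deceased: Beatrice, Martin, and Kenneth. Their combined 3/5 is pooled and carried to generation 2.
At generation 2 (Prudence, Charles, Quentin, Diana, Albert, Nora, Samuel) there are 7 shares of (3/5)/7 = 3/35 each.
Living: Prudence, Charles, Diana, and Nora — each takes 3/35.
Deceased: Quentin, Albert, and Samuel. Their combined 9/35 is pooled and carried to generation 3.
At generation 3 (Victor, Tessa, Winifred, Oliver, George, Isaac, Judith, Rose) there are 8 shares of (9/35)/8 = 9/280 each.
Living: Victor, Tessa, Winifred, Oliver, George, Isaac, Judith, and Rose — each takes 9/280.

Charles 3/35; Diana 3/35; Fiona 1/5; George 9/280; Harriet 1/5; Isaac 9/280; Judith 9/280; Nora 3/35; Oliver 9/280; Prudence 3/35; Rose 9/280; Tessa 9/280; Victor 9/280; Winifred 9/280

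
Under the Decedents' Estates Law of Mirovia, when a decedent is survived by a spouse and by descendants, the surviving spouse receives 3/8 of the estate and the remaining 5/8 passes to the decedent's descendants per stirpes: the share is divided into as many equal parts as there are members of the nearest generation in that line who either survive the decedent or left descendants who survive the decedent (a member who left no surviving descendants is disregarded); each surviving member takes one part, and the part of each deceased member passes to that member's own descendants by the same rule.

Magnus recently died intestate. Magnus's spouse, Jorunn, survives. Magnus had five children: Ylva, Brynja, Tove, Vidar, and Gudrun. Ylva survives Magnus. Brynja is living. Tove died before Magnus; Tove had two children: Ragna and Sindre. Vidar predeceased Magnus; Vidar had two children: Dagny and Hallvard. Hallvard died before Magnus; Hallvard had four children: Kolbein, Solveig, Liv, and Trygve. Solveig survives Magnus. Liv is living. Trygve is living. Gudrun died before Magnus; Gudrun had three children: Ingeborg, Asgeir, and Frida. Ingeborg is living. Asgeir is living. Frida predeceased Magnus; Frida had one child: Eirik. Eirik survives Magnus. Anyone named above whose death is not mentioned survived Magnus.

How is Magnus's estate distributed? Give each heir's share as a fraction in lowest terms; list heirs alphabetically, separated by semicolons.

Asgeir 1/24; Brynja 1/8; Dagny 1/16; Eirik 1/24; Ingeborg 1/24; Jorunn 3/8; Kolbein 1/64; Liv 1/64; Ragna 1/16; Sindre 1/16; Solveig 1/64; Trygve 1/64; Ylva 1/8

Jorunn, as surviving spouse, takes 3/8.
The remaining 5/8 passes to Magnus's descendants per stirpes.
The 5/8 is divided into 5 equal shares of 1/8 among Ylva, Brynja, Tove, Vidar, Gudrun.
Ylva is living and takes 1/8.
Brynja is living and takes 1/8.
Tove predeceased; the 1/8 allotted to Tove's branch passes to Tove's issue by representation.
The 1/8 is divided into 2 equal shares of 1/16 among Ragna, Sindre.
Ragna is living and takes 1/16.
Sindre is living and takes 1/16.
Vidar predeceased; the 1/8 allotted to Vidar's branch passes to Vidar's issue by representation.
The 1/8 is divided into 2 equal shares of 1/16 among Dagny, Hallvard.
Dagny is living and takes 1/16.
Hallvard predeceased; the 1/16 allotted to Hallvard's branch passes to Hallvard's issue by representation.
The 1/16 is divided into 4 equal shares of 1/64 among Kolbein, Solveig, Liv, Trygve.
Kolbein is living and takes 1/64.
Solveig is living and takes 1/64.
Liv is living and takes 1/64.
Trygve is living and takes 1/64.
Gudrun predeceased; the 1/8 allotted to Gudrun's branch passes to Gudrun's issue by representation.
The 1/8 is divided into 3 equal shares of 1/24 among Ingeborg, Asgeir, Frida.
Ingeborg is living and takes 1/24.
Asgeir is living and takes 1/24.
Frida predeceased; the 1/24 allotted to Frida's branch passes to Frida's issue by representation.
Eirik is the sole taker at this level and receives the full 1/24.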